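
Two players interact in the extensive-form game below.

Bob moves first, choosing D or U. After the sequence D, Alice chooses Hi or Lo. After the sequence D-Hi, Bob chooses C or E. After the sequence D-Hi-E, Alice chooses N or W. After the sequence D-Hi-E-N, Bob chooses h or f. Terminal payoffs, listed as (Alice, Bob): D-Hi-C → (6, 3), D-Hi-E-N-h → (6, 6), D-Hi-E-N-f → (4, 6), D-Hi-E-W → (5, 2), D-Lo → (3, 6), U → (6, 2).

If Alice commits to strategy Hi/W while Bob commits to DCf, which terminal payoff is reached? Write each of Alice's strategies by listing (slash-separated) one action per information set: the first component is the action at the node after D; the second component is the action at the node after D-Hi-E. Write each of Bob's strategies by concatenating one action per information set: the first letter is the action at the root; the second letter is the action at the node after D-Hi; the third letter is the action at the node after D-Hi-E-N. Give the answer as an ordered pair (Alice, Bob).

Trace the play path from the root:
  Bob plays D
  Alice plays Hi at [D]
  Bob plays C at [D-Hi]
→ terminal payoff (6, 3).
(Alice's choice at the node after D-Hi-E is never reached on this path, so it doesn't affect the outcome.)

(6, 3)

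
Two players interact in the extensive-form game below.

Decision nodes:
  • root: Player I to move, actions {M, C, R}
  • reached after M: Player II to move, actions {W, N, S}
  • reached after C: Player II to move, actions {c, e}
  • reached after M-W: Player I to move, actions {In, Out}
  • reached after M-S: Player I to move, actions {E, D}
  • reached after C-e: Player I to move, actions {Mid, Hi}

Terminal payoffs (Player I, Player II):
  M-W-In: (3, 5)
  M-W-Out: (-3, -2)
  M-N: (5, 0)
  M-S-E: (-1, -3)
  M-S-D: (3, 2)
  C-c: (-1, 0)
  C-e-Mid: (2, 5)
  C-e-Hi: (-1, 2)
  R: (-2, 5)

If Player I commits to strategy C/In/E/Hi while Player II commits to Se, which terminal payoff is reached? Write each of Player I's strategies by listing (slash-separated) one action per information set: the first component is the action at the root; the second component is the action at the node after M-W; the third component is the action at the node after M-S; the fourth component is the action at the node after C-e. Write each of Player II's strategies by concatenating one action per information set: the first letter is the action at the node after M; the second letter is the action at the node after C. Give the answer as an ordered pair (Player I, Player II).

Trace the play path from the root:
  Player I plays C
  Player II plays e at [C]
  Player I plays Hi at [C-e]
→ terminal payoff (-1, 2).
(Player I's choice at the node after M-W is never reached on this path, so it doesn't affect the outcome.)

(-1, 2)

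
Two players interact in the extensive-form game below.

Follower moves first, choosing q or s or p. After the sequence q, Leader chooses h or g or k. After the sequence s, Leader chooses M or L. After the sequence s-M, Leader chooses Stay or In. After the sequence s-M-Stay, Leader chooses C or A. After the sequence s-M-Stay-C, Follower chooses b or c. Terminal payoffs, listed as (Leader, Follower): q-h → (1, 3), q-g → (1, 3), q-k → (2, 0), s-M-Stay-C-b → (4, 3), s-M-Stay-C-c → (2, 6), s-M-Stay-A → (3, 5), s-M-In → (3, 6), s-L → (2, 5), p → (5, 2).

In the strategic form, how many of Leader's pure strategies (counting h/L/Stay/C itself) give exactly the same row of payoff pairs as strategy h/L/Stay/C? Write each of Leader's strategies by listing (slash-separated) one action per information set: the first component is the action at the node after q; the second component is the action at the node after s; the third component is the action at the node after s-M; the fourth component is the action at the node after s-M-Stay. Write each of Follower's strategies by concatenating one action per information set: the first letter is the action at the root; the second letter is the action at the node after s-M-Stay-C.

8

Row for h/L/Stay/C (columns qb, qc, sb, sc, pb, pc): (1,3) (1,3) (2,5) (2,5) (5,2) (5,2).
Under h/L/Stay/C, Leader's choice at the node after s-M and at the node after s-M-Stay can never be reached regardless of what Follower does, so varying those choices leaves every outcome unchanged.
Holding the reachable choices fixed and varying the unreachable ones freely already gives 2 × 2 = 4 equivalent strategies.
Checking the remaining rows, g/L/Stay/C, g/L/Stay/A, g/L/In/C, g/L/In/A also happen to give the same payoffs in every column, bringing the total to 8: h/L/Stay/C, h/L/Stay/A, h/L/In/C, h/L/In/A, g/L/Stay/C, g/L/Stay/A, g/L/In/C, g/L/In/A.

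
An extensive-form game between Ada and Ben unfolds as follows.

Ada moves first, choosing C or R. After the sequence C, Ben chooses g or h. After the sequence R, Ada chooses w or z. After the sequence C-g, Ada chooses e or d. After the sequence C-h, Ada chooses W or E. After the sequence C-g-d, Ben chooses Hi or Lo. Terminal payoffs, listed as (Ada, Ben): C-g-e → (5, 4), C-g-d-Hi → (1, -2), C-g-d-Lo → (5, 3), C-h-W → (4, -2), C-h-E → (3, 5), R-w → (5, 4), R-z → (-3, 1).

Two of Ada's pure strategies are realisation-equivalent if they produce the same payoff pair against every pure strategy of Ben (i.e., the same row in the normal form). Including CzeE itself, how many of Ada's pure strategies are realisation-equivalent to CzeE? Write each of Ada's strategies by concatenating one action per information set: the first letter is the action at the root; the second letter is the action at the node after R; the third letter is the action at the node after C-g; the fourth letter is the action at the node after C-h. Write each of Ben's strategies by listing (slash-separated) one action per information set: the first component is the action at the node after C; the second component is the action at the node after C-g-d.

2

Row for CzeE (columns g/Hi, g/Lo, h/Hi, h/Lo): (5,4) (5,4) (3,5) (3,5).
Under CzeE, Ada's choice at the node after R can never be reached regardless of what Ben does, so varying those choices leaves every outcome unchanged.
Holding the reachable choices fixed and varying the unreachable one freely already gives 2 equivalent strategies.
No other strategy reproduces this row, so those 2 are the full class: CweE, CzeE.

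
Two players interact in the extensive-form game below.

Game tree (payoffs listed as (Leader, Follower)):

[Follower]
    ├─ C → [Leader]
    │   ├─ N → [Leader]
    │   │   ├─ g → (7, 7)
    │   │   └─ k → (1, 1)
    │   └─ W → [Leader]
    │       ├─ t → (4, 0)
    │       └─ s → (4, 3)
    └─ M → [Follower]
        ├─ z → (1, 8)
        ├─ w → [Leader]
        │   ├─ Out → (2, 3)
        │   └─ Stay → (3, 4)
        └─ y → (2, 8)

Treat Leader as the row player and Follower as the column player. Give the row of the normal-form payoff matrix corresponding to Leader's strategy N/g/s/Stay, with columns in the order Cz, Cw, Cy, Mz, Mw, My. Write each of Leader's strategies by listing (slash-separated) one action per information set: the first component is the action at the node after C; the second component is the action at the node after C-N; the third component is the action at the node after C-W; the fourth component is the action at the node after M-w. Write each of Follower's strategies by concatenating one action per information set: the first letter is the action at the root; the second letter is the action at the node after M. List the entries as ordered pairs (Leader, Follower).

(7,7) (7,7) (7,7) (1,8) (3,4) (2,8)

vs Cz: Follower plays C → Leader plays N at [C] → Leader plays g at [C-N] → (7, 7)
vs Cw: Follower plays C → Leader plays N at [C] → Leader plays g at [C-N] → (7, 7)
vs Cy: Follower plays C → Leader plays N at [C] → Leader plays g at [C-N] → (7, 7)
vs Mz: Follower plays M → Follower plays z at [M] → (1, 8)
vs Mw: Follower plays M → Follower plays w at [M] → Leader plays Stay at [M-w] → (3, 4)
vs My: Follower plays M → Follower plays y at [M] → (2, 8)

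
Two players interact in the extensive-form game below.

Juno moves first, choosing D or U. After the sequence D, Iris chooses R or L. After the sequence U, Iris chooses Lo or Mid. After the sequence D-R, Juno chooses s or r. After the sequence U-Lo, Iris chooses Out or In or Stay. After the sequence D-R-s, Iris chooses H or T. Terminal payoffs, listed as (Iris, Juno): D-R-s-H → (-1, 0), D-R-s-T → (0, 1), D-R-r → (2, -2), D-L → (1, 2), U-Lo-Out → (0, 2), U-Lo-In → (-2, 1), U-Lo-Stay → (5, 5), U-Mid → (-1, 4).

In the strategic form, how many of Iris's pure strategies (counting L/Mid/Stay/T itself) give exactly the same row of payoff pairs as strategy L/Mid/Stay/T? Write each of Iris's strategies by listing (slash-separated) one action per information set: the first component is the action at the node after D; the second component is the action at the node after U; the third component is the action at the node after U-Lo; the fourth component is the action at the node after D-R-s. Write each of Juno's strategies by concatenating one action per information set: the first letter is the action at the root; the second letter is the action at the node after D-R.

Row for L/Mid/Stay/T (columns Ds, Dr, Us, Ur): (1,2) (1,2) (-1,4) (-1,4).
Under L/Mid/Stay/T, Iris's choice at the node after U-Lo and at the node after D-R-s can never be reached regardless of what Juno does, so varying those choices leaves every outcome unchanged.
Holding the reachable choices fixed and varying the unreachable ones freely already gives 3 × 2 = 6 equivalent strategies.
No other strategy reproduces this row, so those 6 are the full class: L/Mid/Out/H, L/Mid/Out/T, L/Mid/In/H, L/Mid/In/T, L/Mid/Stay/H, L/Mid/Stay/T.

6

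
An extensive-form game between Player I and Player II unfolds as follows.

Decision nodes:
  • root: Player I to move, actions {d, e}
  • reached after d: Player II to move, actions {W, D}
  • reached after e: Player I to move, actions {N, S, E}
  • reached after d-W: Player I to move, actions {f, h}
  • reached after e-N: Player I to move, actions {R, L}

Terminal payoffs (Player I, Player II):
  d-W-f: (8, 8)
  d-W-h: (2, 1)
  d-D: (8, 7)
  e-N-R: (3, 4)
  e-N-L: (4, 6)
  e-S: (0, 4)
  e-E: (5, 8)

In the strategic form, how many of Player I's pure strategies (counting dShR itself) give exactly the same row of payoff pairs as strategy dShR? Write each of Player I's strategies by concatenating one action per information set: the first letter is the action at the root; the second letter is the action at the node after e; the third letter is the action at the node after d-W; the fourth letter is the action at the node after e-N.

Row for dShR (columns W, D): (2,1) (8,7).
Under dShR, Player I's choice at the node after e and at the node after e-N can never be reached regardless of what Player II does, so varying those choices leaves every outcome unchanged.
Holding the reachable choices fixed and varying the unreachable ones freely already gives 3 × 2 = 6 equivalent strategies.
No other strategy reproduces this row, so those 6 are the full class: dNhR, dNhL, dShR, dShL, dEhR, dEhL.

6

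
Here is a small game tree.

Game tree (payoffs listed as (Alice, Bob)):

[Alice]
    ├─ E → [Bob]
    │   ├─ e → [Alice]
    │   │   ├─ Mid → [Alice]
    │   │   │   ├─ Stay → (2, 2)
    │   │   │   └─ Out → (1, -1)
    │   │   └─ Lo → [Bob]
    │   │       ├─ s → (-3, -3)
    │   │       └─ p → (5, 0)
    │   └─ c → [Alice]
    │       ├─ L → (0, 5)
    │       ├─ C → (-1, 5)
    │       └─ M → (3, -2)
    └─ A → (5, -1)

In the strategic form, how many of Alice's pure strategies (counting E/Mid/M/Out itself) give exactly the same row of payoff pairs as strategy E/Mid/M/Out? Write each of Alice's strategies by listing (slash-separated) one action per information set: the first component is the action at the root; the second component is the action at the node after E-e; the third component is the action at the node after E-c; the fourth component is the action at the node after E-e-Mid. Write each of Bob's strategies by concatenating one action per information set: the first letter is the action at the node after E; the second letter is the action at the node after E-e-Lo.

1

Row for E/Mid/M/Out (columns es, ep, cs, cp): (1,-1) (1,-1) (3,-2) (3,-2).
Every one of Alice's information sets is on the play path for some reply by Bob when Alice follows E/Mid/M/Out.
Changing the action at any of them therefore changes at least one column, so only E/Mid/M/Out itself gives this row.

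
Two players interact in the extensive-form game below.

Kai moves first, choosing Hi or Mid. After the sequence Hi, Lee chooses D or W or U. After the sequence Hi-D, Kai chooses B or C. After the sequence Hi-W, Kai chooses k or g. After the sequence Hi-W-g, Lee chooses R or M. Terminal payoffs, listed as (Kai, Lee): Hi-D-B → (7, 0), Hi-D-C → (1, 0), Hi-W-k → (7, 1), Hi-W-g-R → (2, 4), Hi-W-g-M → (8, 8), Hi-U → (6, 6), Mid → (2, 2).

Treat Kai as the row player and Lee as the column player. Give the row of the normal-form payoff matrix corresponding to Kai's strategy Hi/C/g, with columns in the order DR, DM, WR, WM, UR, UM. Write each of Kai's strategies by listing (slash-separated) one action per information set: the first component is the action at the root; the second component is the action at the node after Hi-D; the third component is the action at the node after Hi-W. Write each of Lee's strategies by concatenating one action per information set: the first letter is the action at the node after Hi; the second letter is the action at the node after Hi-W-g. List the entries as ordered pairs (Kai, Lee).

vs DR: Kai plays Hi → Lee plays D at [Hi] → Kai plays C at [Hi-D] → (1, 0)
vs DM: Kai plays Hi → Lee plays D at [Hi] → Kai plays C at [Hi-D] → (1, 0)
vs WR: Kai plays Hi → Lee plays W at [Hi] → Kai plays g at [Hi-W] → Lee plays R at [Hi-W-g] → (2, 4)
vs WM: Kai plays Hi → Lee plays W at [Hi] → Kai plays g at [Hi-W] → Lee plays M at [Hi-W-g] → (8, 8)
vs UR: Kai plays Hi → Lee plays U at [Hi] → (6, 6)
vs UM: Kai plays Hi → Lee plays U at [Hi] → (6, 6)

(1,0) (1,0) (2,4) (8,8) (6,6) (6,6)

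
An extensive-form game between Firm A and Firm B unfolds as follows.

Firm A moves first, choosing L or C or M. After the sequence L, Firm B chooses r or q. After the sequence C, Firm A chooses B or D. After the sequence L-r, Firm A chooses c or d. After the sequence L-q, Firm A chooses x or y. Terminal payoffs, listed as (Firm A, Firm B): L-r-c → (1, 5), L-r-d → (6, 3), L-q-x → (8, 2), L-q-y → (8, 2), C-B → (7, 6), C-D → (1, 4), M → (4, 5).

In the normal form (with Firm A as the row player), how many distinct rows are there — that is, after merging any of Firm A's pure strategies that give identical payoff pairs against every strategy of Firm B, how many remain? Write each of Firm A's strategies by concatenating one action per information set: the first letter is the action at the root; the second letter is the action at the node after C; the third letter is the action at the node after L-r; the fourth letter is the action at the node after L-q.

5

Firm A has 24 pure strategies: LBcx, LBcy, LBdx, LBdy, LDcx, LDcy, LDdx, LDdy, CBcx, CBcy, CBdx, CBdy, CDcx, CDcy, CDdx, CDdy, MBcx, MBcy, MBdx, MBdy, MDcx, MDcy, MDdx, MDdy. Columns: r, q.
{LBcx, LBcy, LDcx, LDcy} → row (1,5) (8,2)
{LBdx, LBdy, LDdx, LDdy} → row (6,3) (8,2)
{CBcx, CBcy, CBdx, CBdy} → row (7,6) (7,6)
{CDcx, CDcy, CDdx, CDdy} → row (1,4) (1,4)
{MBcx, MBcy, MBdx, MBdy, MDcx, MDcy, MDdx, MDdy} → row (4,5) (4,5)
That's 5 distinct rows out of 24 strategies.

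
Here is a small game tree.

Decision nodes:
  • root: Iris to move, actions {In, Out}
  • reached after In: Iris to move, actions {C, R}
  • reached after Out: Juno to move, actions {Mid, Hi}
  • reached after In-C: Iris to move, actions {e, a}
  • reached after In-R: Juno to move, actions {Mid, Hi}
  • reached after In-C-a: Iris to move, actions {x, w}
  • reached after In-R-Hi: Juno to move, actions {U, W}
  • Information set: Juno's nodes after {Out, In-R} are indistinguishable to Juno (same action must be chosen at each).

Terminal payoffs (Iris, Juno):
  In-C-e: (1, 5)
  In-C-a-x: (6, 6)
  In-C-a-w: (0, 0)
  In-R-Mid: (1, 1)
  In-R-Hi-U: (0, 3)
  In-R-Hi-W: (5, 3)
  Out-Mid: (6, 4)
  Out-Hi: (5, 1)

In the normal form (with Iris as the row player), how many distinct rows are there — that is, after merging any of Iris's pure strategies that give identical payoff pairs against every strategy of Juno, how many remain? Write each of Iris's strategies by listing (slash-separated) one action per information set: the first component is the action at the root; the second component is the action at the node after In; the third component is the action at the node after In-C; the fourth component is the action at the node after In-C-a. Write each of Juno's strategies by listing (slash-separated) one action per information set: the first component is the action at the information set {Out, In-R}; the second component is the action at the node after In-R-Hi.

5

Iris has 16 pure strategies: In/C/e/x, In/C/e/w, In/C/a/x, In/C/a/w, In/R/e/x, In/R/e/w, In/R/a/x, In/R/a/w, Out/C/e/x, Out/C/e/w, Out/C/a/x, Out/C/a/w, Out/R/e/x, Out/R/e/w, Out/R/a/x, Out/R/a/w. Columns: Mid/U, Mid/W, Hi/U, Hi/W.
{In/C/e/x, In/C/e/w} → row (1,5) (1,5) (1,5) (1,5)
{In/C/a/x} → row (6,6) (6,6) (6,6) (6,6)
{In/C/a/w} → row (0,0) (0,0) (0,0) (0,0)
{In/R/e/x, In/R/e/w, In/R/a/x, In/R/a/w} → row (1,1) (1,1) (0,3) (5,3)
{Out/C/e/x, Out/C/e/w, Out/C/a/x, Out/C/a/w, Out/R/e/x, Out/R/e/w, Out/R/a/x, Out/R/a/w} → row (6,4) (6,4) (5,1) (5,1)
That's 5 distinct rows out of 16 strategies.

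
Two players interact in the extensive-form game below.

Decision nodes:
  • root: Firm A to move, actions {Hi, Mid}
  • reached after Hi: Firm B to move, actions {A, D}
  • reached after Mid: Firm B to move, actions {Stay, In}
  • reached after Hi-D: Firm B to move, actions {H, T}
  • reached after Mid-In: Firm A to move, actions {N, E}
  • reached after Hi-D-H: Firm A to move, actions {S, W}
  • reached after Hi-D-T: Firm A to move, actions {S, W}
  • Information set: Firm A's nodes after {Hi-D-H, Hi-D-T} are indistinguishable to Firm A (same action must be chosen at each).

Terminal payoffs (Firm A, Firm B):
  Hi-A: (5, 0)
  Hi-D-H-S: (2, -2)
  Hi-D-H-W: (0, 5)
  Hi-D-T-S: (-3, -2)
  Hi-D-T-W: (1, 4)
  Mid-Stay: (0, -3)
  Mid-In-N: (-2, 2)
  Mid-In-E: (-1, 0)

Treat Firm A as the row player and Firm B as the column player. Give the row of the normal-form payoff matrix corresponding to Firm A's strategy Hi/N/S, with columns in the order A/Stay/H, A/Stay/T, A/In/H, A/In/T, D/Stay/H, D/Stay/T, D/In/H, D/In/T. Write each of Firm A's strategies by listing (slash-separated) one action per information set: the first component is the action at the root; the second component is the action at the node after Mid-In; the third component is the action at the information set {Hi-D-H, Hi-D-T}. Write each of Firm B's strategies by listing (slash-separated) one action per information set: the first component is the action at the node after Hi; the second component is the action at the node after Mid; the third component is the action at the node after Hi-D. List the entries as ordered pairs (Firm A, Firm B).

(5,0) (5,0) (5,0) (5,0) (2,-2) (-3,-2) (2,-2) (-3,-2)

vs A/Stay/H: Firm A plays Hi → Firm B plays A at [Hi] → (5, 0)
vs A/Stay/T: Firm A plays Hi → Firm B plays A at [Hi] → (5, 0)
vs A/In/H: Firm A plays Hi → Firm B plays A at [Hi] → (5, 0)
vs A/In/T: Firm A plays Hi → Firm B plays A at [Hi] → (5, 0)
vs D/Stay/H: Firm A plays Hi → Firm B plays D at [Hi] → Firm B plays H at [Hi-D] → Firm A plays S at [Hi-D-H] → (2, -2)
vs D/Stay/T: Firm A plays Hi → Firm B plays D at [Hi] → Firm B plays T at [Hi-D] → Firm A plays S at [Hi-D-T] → (-3, -2)
vs D/In/H: Firm A plays Hi → Firm B plays D at [Hi] → Firm B plays H at [Hi-D] → Firm A plays S at [Hi-D-H] → (2, -2)
vs D/In/T: Firm A plays Hi → Firm B plays D at [Hi] → Firm B plays T at [Hi-D] → Firm A plays S at [Hi-D-T] → (-3, -2)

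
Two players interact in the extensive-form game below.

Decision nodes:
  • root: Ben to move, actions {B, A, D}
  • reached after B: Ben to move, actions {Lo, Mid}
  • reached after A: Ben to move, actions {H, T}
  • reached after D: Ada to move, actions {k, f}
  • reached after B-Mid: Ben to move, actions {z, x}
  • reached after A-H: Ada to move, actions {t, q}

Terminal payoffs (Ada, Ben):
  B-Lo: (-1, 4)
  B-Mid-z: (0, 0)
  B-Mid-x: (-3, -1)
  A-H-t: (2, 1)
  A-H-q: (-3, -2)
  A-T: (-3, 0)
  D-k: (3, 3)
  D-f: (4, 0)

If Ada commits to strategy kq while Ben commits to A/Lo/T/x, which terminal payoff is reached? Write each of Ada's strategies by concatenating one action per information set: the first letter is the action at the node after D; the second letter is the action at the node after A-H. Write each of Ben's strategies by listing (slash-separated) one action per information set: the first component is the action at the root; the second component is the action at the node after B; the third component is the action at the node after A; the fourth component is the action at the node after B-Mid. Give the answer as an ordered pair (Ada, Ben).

Trace the play path from the root:
  Ben plays A
  Ben plays T at [A]
→ terminal payoff (-3, 0).
(Ada's choice at the node after D is never reached on this path, so it doesn't affect the outcome.)

(-3, 0)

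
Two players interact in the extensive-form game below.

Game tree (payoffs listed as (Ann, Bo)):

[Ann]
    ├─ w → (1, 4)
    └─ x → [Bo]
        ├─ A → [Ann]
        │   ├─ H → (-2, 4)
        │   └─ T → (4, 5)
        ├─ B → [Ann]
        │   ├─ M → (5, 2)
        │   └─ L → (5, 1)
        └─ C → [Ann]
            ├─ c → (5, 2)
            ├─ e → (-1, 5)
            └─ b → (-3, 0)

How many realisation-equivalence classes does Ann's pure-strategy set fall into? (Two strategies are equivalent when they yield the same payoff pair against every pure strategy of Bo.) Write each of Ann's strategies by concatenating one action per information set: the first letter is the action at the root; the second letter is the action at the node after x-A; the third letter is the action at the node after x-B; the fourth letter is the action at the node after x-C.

13

Ann has 24 pure strategies: wHMc, wHMe, wHMb, wHLc, wHLe, wHLb, wTMc, wTMe, wTMb, wTLc, wTLe, wTLb, xHMc, xHMe, xHMb, xHLc, xHLe, xHLb, xTMc, xTMe, xTMb, xTLc, xTLe, xTLb. Columns: A, B, C.
{wHMc, wHMe, wHMb, wHLc, wHLe, wHLb, wTMc, wTMe, wTMb, wTLc, wTLe, wTLb} → row (1,4) (1,4) (1,4)
{xHMc} → row (-2,4) (5,2) (5,2)
{xHMe} → row (-2,4) (5,2) (-1,5)
{xHMb} → row (-2,4) (5,2) (-3,0)
{xHLc} → row (-2,4) (5,1) (5,2)
{xHLe} → row (-2,4) (5,1) (-1,5)
{xHLb} → row (-2,4) (5,1) (-3,0)
{xTMc} → row (4,5) (5,2) (5,2)
{xTMe} → row (4,5) (5,2) (-1,5)
{xTMb} → row (4,5) (5,2) (-3,0)
{xTLc} → row (4,5) (5,1) (5,2)
{xTLe} → row (4,5) (5,1) (-1,5)
{xTLb} → row (4,5) (5,1) (-3,0)
That's 13 distinct rows out of 24 strategies.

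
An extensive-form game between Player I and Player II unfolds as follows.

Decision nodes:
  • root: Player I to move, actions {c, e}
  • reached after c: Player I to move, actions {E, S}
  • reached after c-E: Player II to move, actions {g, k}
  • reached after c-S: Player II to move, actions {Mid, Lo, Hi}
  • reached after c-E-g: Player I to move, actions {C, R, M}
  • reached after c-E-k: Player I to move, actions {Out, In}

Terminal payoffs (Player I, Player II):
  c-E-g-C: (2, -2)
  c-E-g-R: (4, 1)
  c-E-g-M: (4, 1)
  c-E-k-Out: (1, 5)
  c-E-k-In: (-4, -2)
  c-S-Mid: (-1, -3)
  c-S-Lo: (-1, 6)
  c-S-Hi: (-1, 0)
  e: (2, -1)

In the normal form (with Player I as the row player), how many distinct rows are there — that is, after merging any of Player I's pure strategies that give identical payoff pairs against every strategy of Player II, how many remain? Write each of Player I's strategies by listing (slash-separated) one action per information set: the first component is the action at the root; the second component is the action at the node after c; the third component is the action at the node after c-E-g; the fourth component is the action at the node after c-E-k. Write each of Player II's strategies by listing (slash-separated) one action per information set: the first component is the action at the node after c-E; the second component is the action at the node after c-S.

Player I has 24 pure strategies: c/E/C/Out, c/E/C/In, c/E/R/Out, c/E/R/In, c/E/M/Out, c/E/M/In, c/S/C/Out, c/S/C/In, c/S/R/Out, c/S/R/In, c/S/M/Out, c/S/M/In, e/E/C/Out, e/E/C/In, e/E/R/Out, e/E/R/In, e/E/M/Out, e/E/M/In, e/S/C/Out, e/S/C/In, e/S/R/Out, e/S/R/In, e/S/M/Out, e/S/M/In. Columns: g/Mid, g/Lo, g/Hi, k/Mid, k/Lo, k/Hi.
{c/E/C/Out} → row (2,-2) (2,-2) (2,-2) (1,5) (1,5) (1,5)
{c/E/C/In} → row (2,-2) (2,-2) (2,-2) (-4,-2) (-4,-2) (-4,-2)
{c/E/R/Out, c/E/M/Out} → row (4,1) (4,1) (4,1) (1,5) (1,5) (1,5)
{c/E/R/In, c/E/M/In} → row (4,1) (4,1) (4,1) (-4,-2) (-4,-2) (-4,-2)
{c/S/C/Out, c/S/C/In, c/S/R/Out, c/S/R/In, c/S/M/Out, c/S/M/In} → row (-1,-3) (-1,6) (-1,0) (-1,-3) (-1,6) (-1,0)
{e/E/C/Out, e/E/C/In, e/E/R/Out, e/E/R/In, e/E/M/Out, e/E/M/In, e/S/C/Out, e/S/C/In, e/S/R/Out, e/S/R/In, e/S/M/Out, e/S/M/In} → row (2,-1) (2,-1) (2,-1) (2,-1) (2,-1) (2,-1)
That's 6 distinct rows out of 24 strategies.

6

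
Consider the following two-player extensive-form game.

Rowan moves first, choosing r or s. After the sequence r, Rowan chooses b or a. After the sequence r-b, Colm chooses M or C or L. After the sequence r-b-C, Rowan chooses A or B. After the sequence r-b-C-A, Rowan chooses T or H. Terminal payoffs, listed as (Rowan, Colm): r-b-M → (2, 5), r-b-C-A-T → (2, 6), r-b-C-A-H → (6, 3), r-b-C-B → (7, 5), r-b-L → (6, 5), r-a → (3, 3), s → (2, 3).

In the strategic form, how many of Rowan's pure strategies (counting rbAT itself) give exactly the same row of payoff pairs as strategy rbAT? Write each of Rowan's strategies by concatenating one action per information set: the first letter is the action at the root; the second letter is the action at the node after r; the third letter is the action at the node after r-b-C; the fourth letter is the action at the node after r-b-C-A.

1

Row for rbAT (columns M, C, L): (2,5) (2,6) (6,5).
Every one of Rowan's information sets is on the play path for some reply by Colm when Rowan follows rbAT.
Changing the action at any of them therefore changes at least one column, so only rbAT itself gives this row.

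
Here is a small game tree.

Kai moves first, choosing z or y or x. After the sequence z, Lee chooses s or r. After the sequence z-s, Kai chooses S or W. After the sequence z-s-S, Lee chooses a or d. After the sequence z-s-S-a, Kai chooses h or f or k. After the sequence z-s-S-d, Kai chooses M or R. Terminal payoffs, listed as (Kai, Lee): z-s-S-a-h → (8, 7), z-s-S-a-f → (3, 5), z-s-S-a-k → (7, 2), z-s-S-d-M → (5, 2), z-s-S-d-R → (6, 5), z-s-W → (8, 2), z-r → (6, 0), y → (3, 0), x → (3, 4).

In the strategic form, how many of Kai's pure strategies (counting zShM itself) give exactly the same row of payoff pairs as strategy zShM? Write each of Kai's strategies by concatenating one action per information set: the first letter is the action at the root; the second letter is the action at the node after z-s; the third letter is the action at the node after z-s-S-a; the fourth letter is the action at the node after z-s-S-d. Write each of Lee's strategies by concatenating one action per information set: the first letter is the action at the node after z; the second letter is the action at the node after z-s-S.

1

Row for zShM (columns sa, sd, ra, rd): (8,7) (5,2) (6,0) (6,0).
Every one of Kai's information sets is on the play path for some reply by Lee when Kai follows zShM.
Changing the action at any of them therefore changes at least one column, so only zShM itself gives this row.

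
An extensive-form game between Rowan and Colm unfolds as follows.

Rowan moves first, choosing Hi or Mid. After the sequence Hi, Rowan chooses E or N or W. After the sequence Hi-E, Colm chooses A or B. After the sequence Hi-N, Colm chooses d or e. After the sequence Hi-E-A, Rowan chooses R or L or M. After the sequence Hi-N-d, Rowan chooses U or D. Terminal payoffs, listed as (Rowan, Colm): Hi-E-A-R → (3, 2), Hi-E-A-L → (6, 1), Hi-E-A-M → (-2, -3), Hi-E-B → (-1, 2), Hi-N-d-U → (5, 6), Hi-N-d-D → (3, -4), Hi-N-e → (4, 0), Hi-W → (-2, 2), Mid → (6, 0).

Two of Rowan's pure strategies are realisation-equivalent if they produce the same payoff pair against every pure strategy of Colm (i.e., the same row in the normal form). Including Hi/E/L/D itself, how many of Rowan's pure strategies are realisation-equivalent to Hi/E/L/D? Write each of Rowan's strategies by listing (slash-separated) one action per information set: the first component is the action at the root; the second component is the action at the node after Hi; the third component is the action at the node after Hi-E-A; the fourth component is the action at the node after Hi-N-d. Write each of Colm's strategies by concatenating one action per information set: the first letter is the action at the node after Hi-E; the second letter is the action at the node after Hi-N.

2

Row for Hi/E/L/D (columns Ad, Ae, Bd, Be): (6,1) (6,1) (-1,2) (-1,2).
Under Hi/E/L/D, Rowan's choice at the node after Hi-N-d can never be reached regardless of what Colm does, so varying those choices leaves every outcome unchanged.
Holding the reachable choices fixed and varying the unreachable one freely already gives 2 equivalent strategies.
No other strategy reproduces this row, so those 2 are the full class: Hi/E/L/U, Hi/E/L/D.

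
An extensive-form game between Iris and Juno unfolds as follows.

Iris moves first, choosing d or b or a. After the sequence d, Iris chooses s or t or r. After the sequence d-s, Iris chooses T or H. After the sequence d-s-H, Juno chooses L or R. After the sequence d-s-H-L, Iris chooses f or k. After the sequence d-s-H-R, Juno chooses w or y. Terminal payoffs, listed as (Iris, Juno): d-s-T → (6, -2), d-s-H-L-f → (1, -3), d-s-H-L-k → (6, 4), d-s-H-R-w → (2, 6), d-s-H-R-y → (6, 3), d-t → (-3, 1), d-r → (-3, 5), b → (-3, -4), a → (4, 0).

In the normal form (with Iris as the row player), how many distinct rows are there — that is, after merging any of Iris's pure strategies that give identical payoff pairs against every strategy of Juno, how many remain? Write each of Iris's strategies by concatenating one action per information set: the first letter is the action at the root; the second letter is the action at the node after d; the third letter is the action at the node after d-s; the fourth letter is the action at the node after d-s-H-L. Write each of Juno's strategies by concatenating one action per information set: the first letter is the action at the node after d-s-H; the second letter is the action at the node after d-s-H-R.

7

Iris has 36 pure strategies: dsTf, dsTk, dsHf, dsHk, dtTf, dtTk, dtHf, dtHk, drTf, drTk, drHf, drHk, bsTf, bsTk, bsHf, bsHk, btTf, btTk, btHf, btHk, brTf, brTk, brHf, brHk, asTf, asTk, asHf, asHk, atTf, atTk, atHf, atHk, arTf, arTk, arHf, arHk. Columns: Lw, Ly, Rw, Ry.
{dsTf, dsTk} → row (6,-2) (6,-2) (6,-2) (6,-2)
{dsHf} → row (1,-3) (1,-3) (2,6) (6,3)
{dsHk} → row (6,4) (6,4) (2,6) (6,3)
{dtTf, dtTk, dtHf, dtHk} → row (-3,1) (-3,1) (-3,1) (-3,1)
{drTf, drTk, drHf, drHk} → row (-3,5) (-3,5) (-3,5) (-3,5)
{bsTf, bsTk, bsHf, bsHk, btTf, btTk, btHf, btHk, brTf, brTk, brHf, brHk} → row (-3,-4) (-3,-4) (-3,-4) (-3,-4)
{asTf, asTk, asHf, asHk, atTf, atTk, atHf, atHk, arTf, arTk, arHf, arHk} → row (4,0) (4,0) (4,0) (4,0)
That's 7 distinct rows out of 36 strategies.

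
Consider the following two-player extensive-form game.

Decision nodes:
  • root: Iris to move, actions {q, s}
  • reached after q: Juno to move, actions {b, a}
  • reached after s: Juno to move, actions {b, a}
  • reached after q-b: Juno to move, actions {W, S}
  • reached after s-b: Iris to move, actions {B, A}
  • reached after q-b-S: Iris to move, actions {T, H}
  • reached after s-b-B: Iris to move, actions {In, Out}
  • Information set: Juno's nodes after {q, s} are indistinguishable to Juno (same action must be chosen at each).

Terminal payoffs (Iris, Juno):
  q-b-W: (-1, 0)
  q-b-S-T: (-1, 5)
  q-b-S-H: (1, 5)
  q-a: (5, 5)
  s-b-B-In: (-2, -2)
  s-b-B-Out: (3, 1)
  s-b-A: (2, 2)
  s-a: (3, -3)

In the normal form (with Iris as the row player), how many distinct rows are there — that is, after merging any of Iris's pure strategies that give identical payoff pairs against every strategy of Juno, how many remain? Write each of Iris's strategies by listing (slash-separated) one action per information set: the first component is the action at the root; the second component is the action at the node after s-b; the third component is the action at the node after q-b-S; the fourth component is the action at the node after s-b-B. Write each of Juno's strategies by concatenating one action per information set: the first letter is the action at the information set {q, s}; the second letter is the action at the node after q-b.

Iris has 16 pure strategies: q/B/T/In, q/B/T/Out, q/B/H/In, q/B/H/Out, q/A/T/In, q/A/T/Out, q/A/H/In, q/A/H/Out, s/B/T/In, s/B/T/Out, s/B/H/In, s/B/H/Out, s/A/T/In, s/A/T/Out, s/A/H/In, s/A/H/Out. Columns: bW, bS, aW, aS.
{q/B/T/In, q/B/T/Out, q/A/T/In, q/A/T/Out} → row (-1,0) (-1,5) (5,5) (5,5)
{q/B/H/In, q/B/H/Out, q/A/H/In, q/A/H/Out} → row (-1,0) (1,5) (5,5) (5,5)
{s/B/T/In, s/B/H/In} → row (-2,-2) (-2,-2) (3,-3) (3,-3)
{s/B/T/Out, s/B/H/Out} → row (3,1) (3,1) (3,-3) (3,-3)
{s/A/T/In, s/A/T/Out, s/A/H/In, s/A/H/Out} → row (2,2) (2,2) (3,-3) (3,-3)
That's 5 distinct rows out of 16 strategies.

5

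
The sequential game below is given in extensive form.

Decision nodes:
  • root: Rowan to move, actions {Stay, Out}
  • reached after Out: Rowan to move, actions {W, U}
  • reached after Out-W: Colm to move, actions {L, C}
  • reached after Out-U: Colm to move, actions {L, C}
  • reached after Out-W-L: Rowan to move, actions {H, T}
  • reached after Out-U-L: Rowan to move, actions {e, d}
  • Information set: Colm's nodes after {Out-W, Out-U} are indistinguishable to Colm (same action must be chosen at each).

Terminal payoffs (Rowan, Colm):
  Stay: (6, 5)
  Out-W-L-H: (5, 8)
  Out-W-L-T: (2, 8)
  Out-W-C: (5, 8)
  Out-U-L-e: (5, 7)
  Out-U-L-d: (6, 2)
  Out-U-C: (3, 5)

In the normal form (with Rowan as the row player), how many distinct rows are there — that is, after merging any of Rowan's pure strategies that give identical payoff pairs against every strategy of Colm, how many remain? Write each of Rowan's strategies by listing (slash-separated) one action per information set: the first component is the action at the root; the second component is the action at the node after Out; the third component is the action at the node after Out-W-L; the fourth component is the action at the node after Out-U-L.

Rowan has 16 pure strategies: Stay/W/H/e, Stay/W/H/d, Stay/W/T/e, Stay/W/T/d, Stay/U/H/e, Stay/U/H/d, Stay/U/T/e, Stay/U/T/d, Out/W/H/e, Out/W/H/d, Out/W/T/e, Out/W/T/d, Out/U/H/e, Out/U/H/d, Out/U/T/e, Out/U/T/d. Columns: L, C.
{Stay/W/H/e, Stay/W/H/d, Stay/W/T/e, Stay/W/T/d, Stay/U/H/e, Stay/U/H/d, Stay/U/T/e, Stay/U/T/d} → row (6,5) (6,5)
{Out/W/H/e, Out/W/H/d} → row (5,8) (5,8)
{Out/W/T/e, Out/W/T/d} → row (2,8) (5,8)
{Out/U/H/e, Out/U/T/e} → row (5,7) (3,5)
{Out/U/H/d, Out/U/T/d} → row (6,2) (3,5)
That's 5 distinct rows out of 16 strategies.

5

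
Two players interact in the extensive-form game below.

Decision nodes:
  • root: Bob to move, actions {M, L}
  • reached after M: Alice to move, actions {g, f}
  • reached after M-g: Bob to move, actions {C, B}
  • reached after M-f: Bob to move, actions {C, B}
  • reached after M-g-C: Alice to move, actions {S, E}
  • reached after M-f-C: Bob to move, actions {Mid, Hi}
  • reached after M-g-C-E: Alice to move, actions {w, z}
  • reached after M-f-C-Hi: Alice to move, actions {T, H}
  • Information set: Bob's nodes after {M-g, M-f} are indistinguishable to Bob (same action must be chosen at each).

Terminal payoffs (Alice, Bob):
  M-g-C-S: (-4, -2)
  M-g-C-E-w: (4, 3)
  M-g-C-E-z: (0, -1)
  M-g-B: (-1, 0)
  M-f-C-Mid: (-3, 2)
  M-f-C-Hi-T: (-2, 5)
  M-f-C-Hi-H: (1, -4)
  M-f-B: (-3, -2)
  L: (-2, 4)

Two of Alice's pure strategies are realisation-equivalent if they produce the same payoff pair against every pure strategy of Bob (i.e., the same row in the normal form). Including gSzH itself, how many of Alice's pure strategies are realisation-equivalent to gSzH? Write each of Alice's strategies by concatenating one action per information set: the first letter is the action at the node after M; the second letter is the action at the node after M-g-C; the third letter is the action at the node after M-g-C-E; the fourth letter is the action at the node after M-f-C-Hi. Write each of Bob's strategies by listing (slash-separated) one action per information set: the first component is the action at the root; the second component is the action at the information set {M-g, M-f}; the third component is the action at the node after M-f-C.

Row for gSzH (columns M/C/Mid, M/C/Hi, M/B/Mid, M/B/Hi, L/C/Mid, L/C/Hi, L/B/Mid, L/B/Hi): (-4,-2) (-4,-2) (-1,0) (-1,0) (-2,4) (-2,4) (-2,4) (-2,4).
Under gSzH, Alice's choice at the node after M-g-C-E and at the node after M-f-C-Hi can never be reached regardless of what Bob does, so varying those choices leaves every outcome unchanged.
Holding the reachable choices fixed and varying the unreachable ones freely already gives 2 × 2 = 4 equivalent strategies.
No other strategy reproduces this row, so those 4 are the full class: gSwT, gSwH, gSzT, gSzH.

4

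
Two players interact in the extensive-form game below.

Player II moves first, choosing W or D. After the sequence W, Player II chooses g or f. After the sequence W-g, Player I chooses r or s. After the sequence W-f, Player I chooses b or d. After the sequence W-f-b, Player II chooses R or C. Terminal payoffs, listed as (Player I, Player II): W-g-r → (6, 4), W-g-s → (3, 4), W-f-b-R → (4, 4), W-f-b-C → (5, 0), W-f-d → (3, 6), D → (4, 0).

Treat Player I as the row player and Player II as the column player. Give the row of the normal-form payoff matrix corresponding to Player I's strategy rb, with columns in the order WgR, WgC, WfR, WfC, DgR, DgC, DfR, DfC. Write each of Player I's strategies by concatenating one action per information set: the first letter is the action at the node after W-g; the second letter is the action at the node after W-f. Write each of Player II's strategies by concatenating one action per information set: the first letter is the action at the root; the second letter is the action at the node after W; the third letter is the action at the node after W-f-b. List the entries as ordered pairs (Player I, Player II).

(6,4) (6,4) (4,4) (5,0) (4,0) (4,0) (4,0) (4,0)

vs WgR: Player II plays W → Player II plays g at [W] → Player I plays r at [W-g] → (6, 4)
vs WgC: Player II plays W → Player II plays g at [W] → Player I plays r at [W-g] → (6, 4)
vs WfR: Player II plays W → Player II plays f at [W] → Player I plays b at [W-f] → Player II plays R at [W-f-b] → (4, 4)
vs WfC: Player II plays W → Player II plays f at [W] → Player I plays b at [W-f] → Player II plays C at [W-f-b] → (5, 0)
vs DgR: Player II plays D → (4, 0)
vs DgC: Player II plays D → (4, 0)
vs DfR: Player II plays D → (4, 0)
vs DfC: Player II plays D → (4, 0)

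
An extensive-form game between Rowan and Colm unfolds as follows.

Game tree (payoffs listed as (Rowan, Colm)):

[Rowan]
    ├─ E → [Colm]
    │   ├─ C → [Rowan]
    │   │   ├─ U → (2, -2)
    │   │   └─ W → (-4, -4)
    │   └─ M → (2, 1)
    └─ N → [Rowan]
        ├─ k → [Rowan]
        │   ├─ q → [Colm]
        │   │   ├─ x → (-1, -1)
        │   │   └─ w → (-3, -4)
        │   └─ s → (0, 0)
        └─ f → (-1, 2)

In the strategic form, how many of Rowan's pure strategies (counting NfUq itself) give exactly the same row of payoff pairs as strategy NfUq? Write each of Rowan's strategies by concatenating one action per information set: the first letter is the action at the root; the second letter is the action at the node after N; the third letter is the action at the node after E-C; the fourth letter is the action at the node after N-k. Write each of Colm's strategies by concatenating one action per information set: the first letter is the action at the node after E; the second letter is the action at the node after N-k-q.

4

Row for NfUq (columns Cx, Cw, Mx, Mw): (-1,2) (-1,2) (-1,2) (-1,2).
Under NfUq, Rowan's choice at the node after E-C and at the node after N-k can never be reached regardless of what Colm does, so varying those choices leaves every outcome unchanged.
Holding the reachable choices fixed and varying the unreachable ones freely already gives 2 × 2 = 4 equivalent strategies.
No other strategy reproduces this row, so those 4 are the full class: NfUq, NfUs, NfWq, NfWs.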